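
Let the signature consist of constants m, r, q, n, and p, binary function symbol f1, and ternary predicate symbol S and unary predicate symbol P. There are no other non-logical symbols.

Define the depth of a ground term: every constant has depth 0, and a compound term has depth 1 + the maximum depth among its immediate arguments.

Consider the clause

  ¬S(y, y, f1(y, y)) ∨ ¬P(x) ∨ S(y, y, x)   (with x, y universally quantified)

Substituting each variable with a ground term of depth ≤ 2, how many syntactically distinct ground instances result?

819025

Ground terms of depth ≤ 2:
  Count level by level. With function symbols f1/2, the terms of depth ≤ k are the 5 constants together with each function applied to depth-≤(k−1) tuples, so N_k = 5 + N_{k-1}^2.
  N_0 = 5
  N_1 = 5 + 5^2 = 30
  N_2 = 5 + 30^2 = 905
So there are 905 ground terms available for substitution.
The body mentions every one of the 2 quantified variables; since ground terms form a free algebra, no two substitutions collapse to the same formula.
Number of ground instances = 905^2 = 819025.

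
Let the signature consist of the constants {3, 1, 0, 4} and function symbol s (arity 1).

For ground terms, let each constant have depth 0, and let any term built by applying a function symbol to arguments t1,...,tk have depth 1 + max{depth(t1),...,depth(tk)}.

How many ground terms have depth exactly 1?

Count level by level. With function symbols s/1, the terms of depth ≤ k are the 4 constants together with each function applied to depth-≤(k−1) tuples, so N_k = 4 + N_{k-1}.
N_0 = 4
N_1 = 4 + 4 = 8
Terms of depth exactly 1: N_1 − N_0 = 8 − 4 = 4.

4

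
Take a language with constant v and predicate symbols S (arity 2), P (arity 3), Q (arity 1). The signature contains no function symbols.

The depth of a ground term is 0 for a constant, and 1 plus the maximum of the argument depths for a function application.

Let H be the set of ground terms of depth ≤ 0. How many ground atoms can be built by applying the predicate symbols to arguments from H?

First count ground terms of depth ≤ 0.
With no function symbols every ground term is a constant, so there is exactly 1 ground term at every depth bound.
N_0 = 1
So |H| = 1.
Each predicate of arity r yields |H|^r ground atoms (one per choice of an r-tuple from H):
  S: 1^2 = 1;  P: 1^3 = 1;  Q: 1
Total ground atoms: 1 + 1 + 1 = 3.

3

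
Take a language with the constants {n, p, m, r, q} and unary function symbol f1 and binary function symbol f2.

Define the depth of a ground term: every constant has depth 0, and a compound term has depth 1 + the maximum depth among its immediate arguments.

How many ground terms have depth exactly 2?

Let N_k = |{terms of depth ≤ k}|. Then N_0 = 5 and N_k = 5 + N_{k-1} + N_{k-1}^2 for k ≥ 1 (one summand per function symbol, arity giving the exponent).
N_0 = 5
N_1 = 5 + 5 + 5^2 = 35
N_2 = 5 + 35 + 35^2 = 1265
Terms of depth exactly 2: N_2 − N_1 = 1265 − 35 = 1230.

1230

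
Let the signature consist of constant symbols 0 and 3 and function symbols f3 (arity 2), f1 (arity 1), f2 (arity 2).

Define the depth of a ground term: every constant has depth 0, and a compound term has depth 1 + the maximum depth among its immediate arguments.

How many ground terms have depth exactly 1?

Count level by level. With function symbols f3/2, f1/1, f2/2, the terms of depth ≤ k are the 2 constants together with each function applied to depth-≤(k−1) tuples, so N_k = 2 + N_{k-1}^2 + N_{k-1} + N_{k-1}^2.
N_0 = 2
N_1 = 2 + 2^2 + 2 + 2^2 = 12
Terms of depth exactly 1: N_1 − N_0 = 12 − 2 = 10.

10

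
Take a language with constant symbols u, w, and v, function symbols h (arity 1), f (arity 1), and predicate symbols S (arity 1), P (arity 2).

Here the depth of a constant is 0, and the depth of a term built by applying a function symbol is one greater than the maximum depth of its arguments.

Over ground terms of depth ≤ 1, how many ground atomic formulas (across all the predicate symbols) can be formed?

90

First count ground terms of depth ≤ 1.
Write N_k for the number of ground terms of depth ≤ k. A term of depth ≤ k is either a constant or a function symbol applied to arguments of depth ≤ k−1, so N_k = 3 + N_{k-1} + N_{k-1}.
N_0 = 3
N_1 = 3 + 3 + 3 = 9
Explicitly: u, w, v, h(u), h(w), h(v), f(u), f(w), f(v).
So |H| = 9.
A ground atom is a predicate applied to a tuple of terms from H, so the count is the sum over predicates of |H|^arity:
  S: 9;  P: 9^2 = 81
Total ground atoms: 9 + 81 = 90.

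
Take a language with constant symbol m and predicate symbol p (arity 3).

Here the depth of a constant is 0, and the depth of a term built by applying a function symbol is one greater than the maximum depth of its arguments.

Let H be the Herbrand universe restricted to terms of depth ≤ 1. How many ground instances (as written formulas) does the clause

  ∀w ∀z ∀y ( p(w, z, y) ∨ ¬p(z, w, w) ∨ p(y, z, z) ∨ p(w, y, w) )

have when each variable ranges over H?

Ground terms of depth ≤ 1:
  With no function symbols every ground term is a constant, so there is exactly 1 ground term at every depth bound.
  N_0 = 1
  N_1 = 1
So there is exactly 1 ground term available for substitution.
The clause has 3 distinct variables (w, z, y), each appearing in the body. In the free term algebra distinct substitutions yield syntactically distinct ground instances.
Number of ground instances = 1^3 = 1.

1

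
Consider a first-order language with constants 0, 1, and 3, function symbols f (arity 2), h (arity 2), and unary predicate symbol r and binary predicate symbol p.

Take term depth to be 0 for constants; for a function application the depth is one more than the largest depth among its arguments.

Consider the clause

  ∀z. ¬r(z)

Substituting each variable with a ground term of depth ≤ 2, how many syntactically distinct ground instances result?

Ground terms of depth ≤ 2:
  Let N_k count ground terms of depth at most k. Each non-constant term of depth ≤ k is some function symbol applied to depth-≤(k−1) arguments, giving N_k = 3 + N_{k-1}^2 + N_{k-1}^2.
  N_0 = 3
  N_1 = 3 + 3^2 + 3^2 = 21
  N_2 = 3 + 21^2 + 21^2 = 885
So there are 885 ground terms available for substitution.
The body mentions the single quantified variable z; since ground terms form a free algebra, no two substitutions collapse to the same formula.
Number of ground instances = 885.

885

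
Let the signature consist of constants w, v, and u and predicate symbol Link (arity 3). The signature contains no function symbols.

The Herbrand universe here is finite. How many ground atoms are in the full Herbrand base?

27

With no function symbols, the Herbrand universe is just the 3 constants.
Ground atoms per predicate: Link: 3^3 = 27.
Herbrand base size = 27 = 27.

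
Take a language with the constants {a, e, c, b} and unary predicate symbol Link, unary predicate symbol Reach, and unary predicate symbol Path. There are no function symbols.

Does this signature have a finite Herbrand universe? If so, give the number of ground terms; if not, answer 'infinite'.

4

There are no function symbols, so every ground term is one of the 4 constants.
The Herbrand universe is {a, e, c, b}, which is finite with 4 elements.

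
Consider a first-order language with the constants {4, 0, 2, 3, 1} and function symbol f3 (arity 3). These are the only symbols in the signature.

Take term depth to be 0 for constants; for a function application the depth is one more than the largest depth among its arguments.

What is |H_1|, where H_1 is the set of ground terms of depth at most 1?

Write N_k for the number of ground terms of depth ≤ k. A term of depth ≤ k is either a constant or a function symbol applied to arguments of depth ≤ k−1, so N_k = 5 + N_{k-1}^3.
N_0 = 5
N_1 = 5 + 5^3 = 130

130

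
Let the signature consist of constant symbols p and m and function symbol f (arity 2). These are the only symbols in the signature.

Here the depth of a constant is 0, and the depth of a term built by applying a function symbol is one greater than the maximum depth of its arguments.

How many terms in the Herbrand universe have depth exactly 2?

32

Count level by level. With function symbols f/2, the terms of depth ≤ k are the 2 constants together with each function applied to depth-≤(k−1) tuples, so N_k = 2 + N_{k-1}^2.
N_0 = 2
N_1 = 2 + 2^2 = 6
N_2 = 2 + 6^2 = 38
Terms of depth exactly 2: N_2 − N_1 = 38 − 6 = 32.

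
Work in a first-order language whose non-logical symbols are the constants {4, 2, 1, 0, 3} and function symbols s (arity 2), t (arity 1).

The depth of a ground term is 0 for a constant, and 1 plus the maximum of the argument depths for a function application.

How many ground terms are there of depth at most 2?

1265

Let N_k count ground terms of depth at most k. Each non-constant term of depth ≤ k is some function symbol applied to depth-≤(k−1) arguments, giving N_k = 5 + N_{k-1}^2 + N_{k-1}.
N_0 = 5
N_1 = 5 + 5^2 + 5 = 35
N_2 = 5 + 35^2 + 35 = 1265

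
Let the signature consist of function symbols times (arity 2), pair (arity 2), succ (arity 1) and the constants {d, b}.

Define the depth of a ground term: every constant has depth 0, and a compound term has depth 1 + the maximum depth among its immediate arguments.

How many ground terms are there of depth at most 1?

12

Let N_k = |{terms of depth ≤ k}|. Then N_0 = 2 and N_k = 2 + N_{k-1}^2 + N_{k-1}^2 + N_{k-1} for k ≥ 1 (one summand per function symbol, arity giving the exponent).
N_0 = 2
N_1 = 2 + 2^2 + 2^2 + 2 = 12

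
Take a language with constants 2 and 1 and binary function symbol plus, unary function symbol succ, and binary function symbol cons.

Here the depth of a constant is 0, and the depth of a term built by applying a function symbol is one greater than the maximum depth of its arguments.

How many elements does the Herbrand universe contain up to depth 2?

Let N_k count ground terms of depth at most k. Each non-constant term of depth ≤ k is some function symbol applied to depth-≤(k−1) arguments, giving N_k = 2 + N_{k-1}^2 + N_{k-1} + N_{k-1}^2.
N_0 = 2
N_1 = 2 + 2^2 + 2 + 2^2 = 12
N_2 = 2 + 12^2 + 12 + 12^2 = 302

302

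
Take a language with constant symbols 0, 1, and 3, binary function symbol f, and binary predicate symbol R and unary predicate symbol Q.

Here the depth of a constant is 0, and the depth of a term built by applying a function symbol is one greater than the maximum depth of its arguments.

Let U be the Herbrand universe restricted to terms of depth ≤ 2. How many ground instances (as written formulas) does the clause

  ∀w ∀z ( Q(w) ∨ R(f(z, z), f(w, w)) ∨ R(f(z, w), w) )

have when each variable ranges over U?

21609

Ground terms of depth ≤ 2:
  Write N_k for the number of ground terms of depth ≤ k. A term of depth ≤ k is either a constant or a function symbol applied to arguments of depth ≤ k−1, so N_k = 3 + N_{k-1}^2.
  N_0 = 3
  N_1 = 3 + 3^2 = 12
  N_2 = 3 + 12^2 = 147
So there are 147 ground terms available for substitution.
The clause has 2 distinct variables (w, z), each appearing in the body. In the free term algebra distinct substitutions yield syntactically distinct ground instances.
Number of ground instances = 147^2 = 21609.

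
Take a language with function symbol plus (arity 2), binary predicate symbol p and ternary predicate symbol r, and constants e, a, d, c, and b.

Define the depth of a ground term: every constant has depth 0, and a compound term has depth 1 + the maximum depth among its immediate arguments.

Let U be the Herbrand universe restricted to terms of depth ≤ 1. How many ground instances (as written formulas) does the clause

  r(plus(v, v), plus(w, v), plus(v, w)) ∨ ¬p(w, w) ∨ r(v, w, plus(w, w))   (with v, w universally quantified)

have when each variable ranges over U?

900

Ground terms of depth ≤ 1:
  Count level by level. With function symbols plus/2, the terms of depth ≤ k are the 5 constants together with each function applied to depth-≤(k−1) tuples, so N_k = 5 + N_{k-1}^2.
  N_0 = 5
  N_1 = 5 + 5^2 = 30
So there are 30 ground terms available for substitution.
The clause has 2 distinct variables (v, w), each appearing in the body. In the free term algebra distinct substitutions yield syntactically distinct ground instances.
Number of ground instances = 30^2 = 900.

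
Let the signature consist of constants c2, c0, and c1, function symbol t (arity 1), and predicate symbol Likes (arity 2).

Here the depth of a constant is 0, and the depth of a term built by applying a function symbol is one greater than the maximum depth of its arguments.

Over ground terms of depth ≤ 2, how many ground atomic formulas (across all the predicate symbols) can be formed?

81

First count ground terms of depth ≤ 2.
Let N_k count ground terms of depth at most k. Each non-constant term of depth ≤ k is some function symbol applied to depth-≤(k−1) arguments, giving N_k = 3 + N_{k-1}.
N_0 = 3
N_1 = 3 + 3 = 6
N_2 = 3 + 6 = 9
Explicitly: c2, c0, c1, t(c2), t(c0), t(c1), t(t(c2)), t(t(c0)), t(t(c1)).
So |H| = 9.
For each predicate symbol, the number of ground atoms is |H| raised to its arity; summing:
  Likes: 9^2 = 81
Total ground atoms: 81.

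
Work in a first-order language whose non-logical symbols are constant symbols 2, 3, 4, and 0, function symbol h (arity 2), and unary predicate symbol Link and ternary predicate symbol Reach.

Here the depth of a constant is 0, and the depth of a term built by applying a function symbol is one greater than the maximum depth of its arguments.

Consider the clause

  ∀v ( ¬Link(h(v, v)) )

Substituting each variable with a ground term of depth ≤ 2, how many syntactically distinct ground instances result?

404

Ground terms of depth ≤ 2:
  Count level by level. With function symbols h/2, the terms of depth ≤ k are the 4 constants together with each function applied to depth-≤(k−1) tuples, so N_k = 4 + N_{k-1}^2.
  N_0 = 4
  N_1 = 4 + 4^2 = 20
  N_2 = 4 + 20^2 = 404
So there are 404 ground terms available for substitution.
The variable v ranges independently over the available ground terms, and distinct assignments produce distinct instances.
Number of ground instances = 404.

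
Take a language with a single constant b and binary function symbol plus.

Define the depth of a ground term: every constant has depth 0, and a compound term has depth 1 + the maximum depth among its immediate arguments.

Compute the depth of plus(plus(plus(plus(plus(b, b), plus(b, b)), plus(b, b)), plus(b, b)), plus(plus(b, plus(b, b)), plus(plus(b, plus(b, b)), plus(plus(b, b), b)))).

5

depth(plus(b, b)) = 1 + max(0, 0) = 1
depth(plus(plus(b, b), plus(b, b))) = 1 + max(1, 1) = 2
depth(plus(plus(plus(b, b), plus(b, b)), plus(b, b))) = 1 + max(2, 1) = 3
depth(plus(plus(plus(plus(b, b), plus(b, b)), plus(b, b)), plus(b, b))) = 1 + max(3, 1) = 4
depth(plus(b, plus(b, b))) = 1 + max(0, 1) = 2
depth(plus(plus(b, b), b)) = 1 + max(1, 0) = 2
depth(plus(plus(b, plus(b, b)), plus(plus(b, b), b))) = 1 + max(2, 2) = 3
depth(plus(plus(b, plus(b, b)), plus(plus(b, plus(b, b)), plus(plus(b, b), b)))) = 1 + max(2, 3) = 4
depth(plus(plus(plus(plus(plus(b, b), plus(b, b)), plus(b, b)), plus(b, b)), plus(plus(b, plus(b, b)), plus(plus(b, plus(b, b)), plus(plus(b, b), b))))) = 1 + max(4, 4) = 5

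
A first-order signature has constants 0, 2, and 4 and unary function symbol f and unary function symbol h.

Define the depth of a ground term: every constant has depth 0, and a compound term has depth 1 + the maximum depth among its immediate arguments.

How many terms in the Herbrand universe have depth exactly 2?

Write N_k for the number of ground terms of depth ≤ k. A term of depth ≤ k is either a constant or a function symbol applied to arguments of depth ≤ k−1, so N_k = 3 + N_{k-1} + N_{k-1}.
N_0 = 3
N_1 = 3 + 3 + 3 = 9
N_2 = 3 + 9 + 9 = 21
Terms of depth exactly 2: N_2 − N_1 = 21 − 9 = 12.

12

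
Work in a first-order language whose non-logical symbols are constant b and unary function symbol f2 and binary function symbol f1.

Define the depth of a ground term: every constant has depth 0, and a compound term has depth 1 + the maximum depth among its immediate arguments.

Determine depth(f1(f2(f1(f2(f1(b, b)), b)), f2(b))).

depth(f1(b, b)) = 1 + max(0, 0) = 1
depth(f2(f1(b, b))) = 1 + depth(f1(b, b)) = 1 + 1 = 2
depth(f1(f2(f1(b, b)), b)) = 1 + max(2, 0) = 3
depth(f2(f1(f2(f1(b, b)), b))) = 1 + depth(f1(f2(f1(b, b)), b)) = 1 + 3 = 4
depth(f2(b)) = 1 + depth(b) = 1 + 0 = 1
depth(f1(f2(f1(f2(f1(b, b)), b)), f2(b))) = 1 + max(4, 1) = 5

5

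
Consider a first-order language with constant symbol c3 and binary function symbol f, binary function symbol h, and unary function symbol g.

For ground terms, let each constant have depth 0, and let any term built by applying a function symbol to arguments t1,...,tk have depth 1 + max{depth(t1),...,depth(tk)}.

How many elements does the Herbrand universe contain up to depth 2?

37

Write N_k for the number of ground terms of depth ≤ k. A term of depth ≤ k is either a constant or a function symbol applied to arguments of depth ≤ k−1, so N_k = 1 + N_{k-1}^2 + N_{k-1}^2 + N_{k-1}.
N_0 = 1
N_1 = 1 + 1^2 + 1^2 + 1 = 4
N_2 = 1 + 4^2 + 4^2 + 4 = 37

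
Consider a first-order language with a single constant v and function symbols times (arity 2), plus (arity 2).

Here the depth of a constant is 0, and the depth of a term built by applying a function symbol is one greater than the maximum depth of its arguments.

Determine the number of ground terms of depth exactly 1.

2

Write N_k for the number of ground terms of depth ≤ k. A term of depth ≤ k is either a constant or a function symbol applied to arguments of depth ≤ k−1, so N_k = 1 + N_{k-1}^2 + N_{k-1}^2.
N_0 = 1
N_1 = 1 + 1^2 + 1^2 = 3
Terms of depth exactly 1: N_1 − N_0 = 3 − 1 = 2.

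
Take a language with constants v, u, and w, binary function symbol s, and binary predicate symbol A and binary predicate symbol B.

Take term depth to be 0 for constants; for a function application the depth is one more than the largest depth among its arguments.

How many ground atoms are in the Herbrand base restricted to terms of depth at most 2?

43218

First count ground terms of depth ≤ 2.
Write N_k for the number of ground terms of depth ≤ k. A term of depth ≤ k is either a constant or a function symbol applied to arguments of depth ≤ k−1, so N_k = 3 + N_{k-1}^2.
N_0 = 3
N_1 = 3 + 3^2 = 12
N_2 = 3 + 12^2 = 147
So |H| = 147.
Ground atoms are formed by filling each argument slot of a predicate with a term from H, so an r-ary predicate gives |H|^r atoms:
  A: 147^2 = 21609;  B: 147^2 = 21609
Total ground atoms: 21609 + 21609 = 43218.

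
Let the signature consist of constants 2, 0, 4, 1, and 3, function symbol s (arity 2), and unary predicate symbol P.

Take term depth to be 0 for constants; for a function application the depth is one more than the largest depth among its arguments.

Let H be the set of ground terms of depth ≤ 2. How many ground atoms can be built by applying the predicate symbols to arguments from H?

First count ground terms of depth ≤ 2.
If N_k denotes the number of depth-≤k ground terms, the 5 constants give N_0 = 5, and each function symbol of arity r contributes N_{k-1}^r new terms at level k: N_k = 5 + N_{k-1}^2.
N_0 = 5
N_1 = 5 + 5^2 = 30
N_2 = 5 + 30^2 = 905
So |H| = 905.
For each predicate symbol, the number of ground atoms is |H| raised to its arity; summing:
  P: 905
Total ground atoms: 905.

905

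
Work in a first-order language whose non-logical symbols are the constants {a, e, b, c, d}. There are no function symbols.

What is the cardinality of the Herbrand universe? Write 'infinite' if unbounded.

5

There are no function symbols, so every ground term is one of the 5 constants.
The Herbrand universe is {a, e, b, c, d}, which is finite with 5 elements.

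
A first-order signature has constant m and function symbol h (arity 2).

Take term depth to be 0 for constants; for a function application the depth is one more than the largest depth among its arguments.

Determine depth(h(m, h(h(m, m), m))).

depth(h(m, m)) = 1 + max(0, 0) = 1
depth(h(h(m, m), m)) = 1 + max(1, 0) = 2
depth(h(m, h(h(m, m), m))) = 1 + max(0, 2) = 3

3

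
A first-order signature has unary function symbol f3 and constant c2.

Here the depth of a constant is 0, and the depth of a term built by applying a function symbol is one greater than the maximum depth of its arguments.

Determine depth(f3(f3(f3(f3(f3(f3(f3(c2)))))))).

depth(f3(c2)) = 1 + depth(c2) = 1 + 0 = 1
depth(f3(f3(c2))) = 1 + depth(f3(c2)) = 1 + 1 = 2
depth(f3(f3(f3(c2)))) = 1 + depth(f3(f3(c2))) = 1 + 2 = 3
depth(f3(f3(f3(f3(c2))))) = 1 + depth(f3(f3(f3(c2)))) = 1 + 3 = 4
depth(f3(f3(f3(f3(f3(c2)))))) = 1 + depth(f3(f3(f3(f3(c2))))) = 1 + 4 = 5
depth(f3(f3(f3(f3(f3(f3(c2))))))) = 1 + depth(f3(f3(f3(f3(f3(c2)))))) = 1 + 5 = 6
depth(f3(f3(f3(f3(f3(f3(f3(c2)))))))) = 1 + depth(f3(f3(f3(f3(f3(f3(c2))))))) = 1 + 6 = 7

7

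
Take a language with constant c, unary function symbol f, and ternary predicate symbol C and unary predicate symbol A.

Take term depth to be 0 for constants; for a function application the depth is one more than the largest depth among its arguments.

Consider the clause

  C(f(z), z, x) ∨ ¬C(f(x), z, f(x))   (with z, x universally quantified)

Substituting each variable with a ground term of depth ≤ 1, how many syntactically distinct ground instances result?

4

Ground terms of depth ≤ 1:
  Let N_k count ground terms of depth at most k. Each non-constant term of depth ≤ k is some function symbol applied to depth-≤(k−1) arguments, giving N_k = 1 + N_{k-1}.
  N_0 = 1
  N_1 = 1 + 1 = 2
  Explicitly: c, f(c).
So there are 2 ground terms available for substitution.
Each of z, x ranges independently over the available ground terms, and distinct assignments produce distinct instances.
Number of ground instances = 2^2 = 4.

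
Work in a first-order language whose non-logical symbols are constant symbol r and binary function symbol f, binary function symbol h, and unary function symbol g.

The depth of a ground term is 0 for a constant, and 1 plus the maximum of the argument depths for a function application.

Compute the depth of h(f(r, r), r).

2

depth(f(r, r)) = 1 + max(0, 0) = 1
depth(h(f(r, r), r)) = 1 + max(1, 0) = 2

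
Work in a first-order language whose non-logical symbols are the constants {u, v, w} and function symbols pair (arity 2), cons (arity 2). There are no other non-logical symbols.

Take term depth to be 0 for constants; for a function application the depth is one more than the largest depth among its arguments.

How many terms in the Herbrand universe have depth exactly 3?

Let N_k = |{terms of depth ≤ k}|. Then N_0 = 3 and N_k = 3 + N_{k-1}^2 + N_{k-1}^2 for k ≥ 1 (one summand per function symbol, arity giving the exponent).
N_0 = 3
N_1 = 3 + 3^2 + 3^2 = 21
N_2 = 3 + 21^2 + 21^2 = 885
N_3 = 3 + 885^2 + 885^2 = 1566453
Terms of depth exactly 3: N_3 − N_2 = 1566453 − 885 = 1565568.

1565568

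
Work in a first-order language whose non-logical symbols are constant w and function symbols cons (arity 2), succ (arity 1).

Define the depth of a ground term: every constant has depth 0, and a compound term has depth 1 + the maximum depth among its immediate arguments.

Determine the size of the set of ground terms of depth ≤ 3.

Let N_k = |{terms of depth ≤ k}|. Then N_0 = 1 and N_k = 1 + N_{k-1}^2 + N_{k-1} for k ≥ 1 (one summand per function symbol, arity giving the exponent).
N_0 = 1
N_1 = 1 + 1^2 + 1 = 3
N_2 = 1 + 3^2 + 3 = 13
N_3 = 1 + 13^2 + 13 = 183

183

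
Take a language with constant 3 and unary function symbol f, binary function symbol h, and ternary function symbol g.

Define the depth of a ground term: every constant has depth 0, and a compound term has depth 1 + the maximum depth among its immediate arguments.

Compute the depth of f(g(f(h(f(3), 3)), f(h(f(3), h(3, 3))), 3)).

5

depth(f(3)) = 1 + depth(3) = 1 + 0 = 1
depth(h(f(3), 3)) = 1 + max(1, 0) = 2
depth(f(h(f(3), 3))) = 1 + depth(h(f(3), 3)) = 1 + 2 = 3
depth(h(3, 3)) = 1 + max(0, 0) = 1
depth(h(f(3), h(3, 3))) = 1 + max(1, 1) = 2
depth(f(h(f(3), h(3, 3)))) = 1 + depth(h(f(3), h(3, 3))) = 1 + 2 = 3
depth(g(f(h(f(3), 3)), f(h(f(3), h(3, 3))), 3)) = 1 + max(3, 3, 0) = 4
depth(f(g(f(h(f(3), 3)), f(h(f(3), h(3, 3))), 3))) = 1 + depth(g(f(h(f(3), 3)), f(h(f(3), h(3, 3))), 3)) = 1 + 4 = 5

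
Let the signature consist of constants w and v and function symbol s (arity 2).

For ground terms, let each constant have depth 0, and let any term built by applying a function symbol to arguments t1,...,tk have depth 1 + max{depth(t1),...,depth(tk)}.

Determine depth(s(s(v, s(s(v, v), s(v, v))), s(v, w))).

4

depth(s(v, v)) = 1 + max(0, 0) = 1
depth(s(s(v, v), s(v, v))) = 1 + max(1, 1) = 2
depth(s(v, s(s(v, v), s(v, v)))) = 1 + max(0, 2) = 3
depth(s(v, w)) = 1 + max(0, 0) = 1
depth(s(s(v, s(s(v, v), s(v, v))), s(v, w))) = 1 + max(3, 1) = 4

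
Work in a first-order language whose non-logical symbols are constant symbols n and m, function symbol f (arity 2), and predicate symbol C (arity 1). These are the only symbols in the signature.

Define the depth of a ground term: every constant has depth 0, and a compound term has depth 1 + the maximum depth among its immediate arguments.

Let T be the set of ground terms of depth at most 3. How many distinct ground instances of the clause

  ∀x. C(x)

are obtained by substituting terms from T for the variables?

1446

Ground terms of depth ≤ 3:
  Count level by level. With function symbols f/2, the terms of depth ≤ k are the 2 constants together with each function applied to depth-≤(k−1) tuples, so N_k = 2 + N_{k-1}^2.
  N_0 = 2
  N_1 = 2 + 2^2 = 6
  N_2 = 2 + 6^2 = 38
  N_3 = 2 + 38^2 = 1446
So there are 1446 ground terms available for substitution.
The body mentions the single quantified variable x; since ground terms form a free algebra, no two substitutions collapse to the same formula.
Number of ground instances = 1446.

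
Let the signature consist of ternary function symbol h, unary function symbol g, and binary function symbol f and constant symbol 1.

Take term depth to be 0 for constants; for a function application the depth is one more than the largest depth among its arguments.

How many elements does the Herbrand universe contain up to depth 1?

Let N_k = |{terms of depth ≤ k}|. Then N_0 = 1 and N_k = 1 + N_{k-1}^3 + N_{k-1} + N_{k-1}^2 for k ≥ 1 (one summand per function symbol, arity giving the exponent).
N_0 = 1
N_1 = 1 + 1^3 + 1 + 1^2 = 4
Explicitly: 1, h(1, 1, 1), g(1), f(1, 1).

4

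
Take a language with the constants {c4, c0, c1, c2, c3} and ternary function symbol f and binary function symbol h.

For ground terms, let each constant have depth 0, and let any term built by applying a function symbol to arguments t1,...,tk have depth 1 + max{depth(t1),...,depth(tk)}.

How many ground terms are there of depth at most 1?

Write N_k for the number of ground terms of depth ≤ k. A term of depth ≤ k is either a constant or a function symbol applied to arguments of depth ≤ k−1, so N_k = 5 + N_{k-1}^3 + N_{k-1}^2.
N_0 = 5
N_1 = 5 + 5^3 + 5^2 = 155

155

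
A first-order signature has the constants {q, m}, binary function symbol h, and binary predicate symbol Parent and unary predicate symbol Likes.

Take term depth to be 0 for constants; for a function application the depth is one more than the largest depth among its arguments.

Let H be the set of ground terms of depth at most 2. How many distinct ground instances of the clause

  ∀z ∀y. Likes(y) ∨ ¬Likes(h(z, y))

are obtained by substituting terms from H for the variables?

1444

Ground terms of depth ≤ 2:
  Let N_k count ground terms of depth at most k. Each non-constant term of depth ≤ k is some function symbol applied to depth-≤(k−1) arguments, giving N_k = 2 + N_{k-1}^2.
  N_0 = 2
  N_1 = 2 + 2^2 = 6
  N_2 = 2 + 6^2 = 38
So there are 38 ground terms available for substitution.
The body mentions every one of the 2 quantified variables; since ground terms form a free algebra, no two substitutions collapse to the same formula.
Number of ground instances = 38^2 = 1444.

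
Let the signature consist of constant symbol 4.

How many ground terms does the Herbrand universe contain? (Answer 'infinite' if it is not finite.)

There are no function symbols, so the only ground term is the single constant.
The Herbrand universe is {4}, finite with 1 element.

1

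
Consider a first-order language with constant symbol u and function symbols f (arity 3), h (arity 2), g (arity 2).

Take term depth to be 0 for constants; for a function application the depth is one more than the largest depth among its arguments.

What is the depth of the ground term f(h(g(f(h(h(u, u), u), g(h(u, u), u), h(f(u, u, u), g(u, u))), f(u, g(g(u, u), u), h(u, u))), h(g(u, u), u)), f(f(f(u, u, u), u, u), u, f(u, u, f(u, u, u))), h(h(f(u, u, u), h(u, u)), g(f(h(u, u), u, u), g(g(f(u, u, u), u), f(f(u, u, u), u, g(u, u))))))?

6

depth(h(u, u)) = 1 + max(0, 0) = 1
depth(h(h(u, u), u)) = 1 + max(1, 0) = 2
depth(g(h(u, u), u)) = 1 + max(1, 0) = 2
depth(f(u, u, u)) = 1 + max(0, 0, 0) = 1
depth(g(u, u)) = 1 + max(0, 0) = 1
depth(h(f(u, u, u), g(u, u))) = 1 + max(1, 1) = 2
depth(f(h(h(u, u), u), g(h(u, u), u), h(f(u, u, u), g(u, u)))) = 1 + max(2, 2, 2) = 3
depth(g(g(u, u), u)) = 1 + max(1, 0) = 2
depth(f(u, g(g(u, u), u), h(u, u))) = 1 + max(0, 2, 1) = 3
depth(g(f(h(h(u, u), u), g(h(u, u), u), h(f(u, u, u), g(u, u))), f(u, g(g(u, u), u), h(u, u)))) = 1 + max(3, 3) = 4
depth(h(g(u, u), u)) = 1 + max(1, 0) = 2
depth(h(g(f(h(h(u, u), u), g(h(u, u), u), h(f(u, u, u), g(u, u))), f(u, g(g(u, u), u), h(u, u))), h(g(u, u), u))) = 1 + max(4, 2) = 5
depth(f(f(u, u, u), u, u)) = 1 + max(1, 0, 0) = 2
depth(f(u, u, f(u, u, u))) = 1 + max(0, 0, 1) = 2
depth(f(f(f(u, u, u), u, u), u, f(u, u, f(u, u, u)))) = 1 + max(2, 0, 2) = 3
depth(h(f(u, u, u), h(u, u))) = 1 + max(1, 1) = 2
depth(f(h(u, u), u, u)) = 1 + max(1, 0, 0) = 2
depth(g(f(u, u, u), u)) = 1 + max(1, 0) = 2
depth(f(f(u, u, u), u, g(u, u))) = 1 + max(1, 0, 1) = 2
depth(g(g(f(u, u, u), u), f(f(u, u, u), u, g(u, u)))) = 1 + max(2, 2) = 3
depth(g(f(h(u, u), u, u), g(g(f(u, u, u), u), f(f(u, u, u), u, g(u, u))))) = 1 + max(2, 3) = 4
depth(h(h(f(u, u, u), h(u, u)), g(f(h(u, u), u, u), g(g(f(u, u, u), u), f(f(u, u, u), u, g(u, u)))))) = 1 + max(2, 4) = 5
depth(f(h(g(f(h(h(u, u), u), g(h(u, u), u), h(f(u, u, u), g(u, u))), f(u, g(g(u, u), u), h(u, u))), h(g(u, u), u)), f(f(f(u, u, u), u, u), u, f(u, u, f(u, u, u))), h(h(f(u, u, u), h(u, u)), g(f(h(u, u), u, u), g(g(f(u, u, u), u), f(f(u, u, u), u, g(u, u))))))) = 1 + max(5, 3, 5) = 6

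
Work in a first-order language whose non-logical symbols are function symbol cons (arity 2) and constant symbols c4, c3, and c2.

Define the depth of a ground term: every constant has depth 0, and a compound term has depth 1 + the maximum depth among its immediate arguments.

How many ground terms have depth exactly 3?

21465

Let N_k count ground terms of depth at most k. Each non-constant term of depth ≤ k is some function symbol applied to depth-≤(k−1) arguments, giving N_k = 3 + N_{k-1}^2.
N_0 = 3
N_1 = 3 + 3^2 = 12
N_2 = 3 + 12^2 = 147
N_3 = 3 + 147^2 = 21612
Terms of depth exactly 3: N_3 − N_2 = 21612 − 147 = 21465.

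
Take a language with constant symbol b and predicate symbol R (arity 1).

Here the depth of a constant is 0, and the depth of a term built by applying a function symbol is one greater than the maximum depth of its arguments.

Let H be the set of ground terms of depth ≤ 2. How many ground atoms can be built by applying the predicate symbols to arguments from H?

1

First count ground terms of depth ≤ 2.
With no function symbols every ground term is a constant, so there is exactly 1 ground term at every depth bound.
N_0 = 1
N_1 = 1
N_2 = 1
Explicitly: b.
So |H| = 1.
A ground atom is a predicate applied to a tuple of terms from H, so the count is the sum over predicates of |H|^arity:
  R: 1
Total ground atoms: 1.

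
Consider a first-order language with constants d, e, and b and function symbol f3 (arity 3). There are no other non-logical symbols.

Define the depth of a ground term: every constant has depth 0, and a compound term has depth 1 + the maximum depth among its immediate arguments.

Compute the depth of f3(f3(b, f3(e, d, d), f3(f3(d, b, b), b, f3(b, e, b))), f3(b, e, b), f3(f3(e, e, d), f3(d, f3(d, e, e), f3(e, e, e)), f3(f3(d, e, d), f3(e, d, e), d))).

depth(f3(e, d, d)) = 1 + max(0, 0, 0) = 1
depth(f3(d, b, b)) = 1 + max(0, 0, 0) = 1
depth(f3(b, e, b)) = 1 + max(0, 0, 0) = 1
depth(f3(f3(d, b, b), b, f3(b, e, b))) = 1 + max(1, 0, 1) = 2
depth(f3(b, f3(e, d, d), f3(f3(d, b, b), b, f3(b, e, b)))) = 1 + max(0, 1, 2) = 3
depth(f3(e, e, d)) = 1 + max(0, 0, 0) = 1
depth(f3(d, e, e)) = 1 + max(0, 0, 0) = 1
depth(f3(e, e, e)) = 1 + max(0, 0, 0) = 1
depth(f3(d, f3(d, e, e), f3(e, e, e))) = 1 + max(0, 1, 1) = 2
depth(f3(d, e, d)) = 1 + max(0, 0, 0) = 1
depth(f3(e, d, e)) = 1 + max(0, 0, 0) = 1
depth(f3(f3(d, e, d), f3(e, d, e), d)) = 1 + max(1, 1, 0) = 2
depth(f3(f3(e, e, d), f3(d, f3(d, e, e), f3(e, e, e)), f3(f3(d, e, d), f3(e, d, e), d))) = 1 + max(1, 2, 2) = 3
depth(f3(f3(b, f3(e, d, d), f3(f3(d, b, b), b, f3(b, e, b))), f3(b, e, b), f3(f3(e, e, d), f3(d, f3(d, e, e), f3(e, e, e)), f3(f3(d, e, d), f3(e, d, e), d)))) = 1 + max(3, 1, 3) = 4

4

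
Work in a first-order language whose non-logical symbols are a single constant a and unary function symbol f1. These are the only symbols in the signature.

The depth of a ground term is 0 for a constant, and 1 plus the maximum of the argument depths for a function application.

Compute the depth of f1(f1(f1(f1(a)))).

depth(f1(a)) = 1 + depth(a) = 1 + 0 = 1
depth(f1(f1(a))) = 1 + depth(f1(a)) = 1 + 1 = 2
depth(f1(f1(f1(a)))) = 1 + depth(f1(f1(a))) = 1 + 2 = 3
depth(f1(f1(f1(f1(a))))) = 1 + depth(f1(f1(f1(a)))) = 1 + 3 = 4

4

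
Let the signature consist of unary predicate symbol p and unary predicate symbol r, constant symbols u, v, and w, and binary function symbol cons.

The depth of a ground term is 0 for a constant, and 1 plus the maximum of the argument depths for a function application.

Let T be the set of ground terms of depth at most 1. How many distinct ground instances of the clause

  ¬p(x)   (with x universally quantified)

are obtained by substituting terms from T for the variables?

Ground terms of depth ≤ 1:
  If N_k denotes the number of depth-≤k ground terms, the 3 constants give N_0 = 3, and each function symbol of arity r contributes N_{k-1}^r new terms at level k: N_k = 3 + N_{k-1}^2.
  N_0 = 3
  N_1 = 3 + 3^2 = 12
So there are 12 ground terms available for substitution.
The variable x ranges independently over the available ground terms, and distinct assignments produce distinct instances.
Number of ground instances = 12.

12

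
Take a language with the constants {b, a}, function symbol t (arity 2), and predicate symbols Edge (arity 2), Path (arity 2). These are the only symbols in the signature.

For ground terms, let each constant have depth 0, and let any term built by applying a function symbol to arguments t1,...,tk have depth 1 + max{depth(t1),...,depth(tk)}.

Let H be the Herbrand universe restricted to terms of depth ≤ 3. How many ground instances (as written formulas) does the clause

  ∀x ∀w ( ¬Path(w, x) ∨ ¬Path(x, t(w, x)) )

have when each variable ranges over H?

2090916

Ground terms of depth ≤ 3:
  Write N_k for the number of ground terms of depth ≤ k. A term of depth ≤ k is either a constant or a function symbol applied to arguments of depth ≤ k−1, so N_k = 2 + N_{k-1}^2.
  N_0 = 2
  N_1 = 2 + 2^2 = 6
  N_2 = 2 + 6^2 = 38
  N_3 = 2 + 38^2 = 1446
So there are 1446 ground terms available for substitution.
The body mentions every one of the 2 quantified variables; since ground terms form a free algebra, no two substitutions collapse to the same formula.
Number of ground instances = 1446^2 = 2090916.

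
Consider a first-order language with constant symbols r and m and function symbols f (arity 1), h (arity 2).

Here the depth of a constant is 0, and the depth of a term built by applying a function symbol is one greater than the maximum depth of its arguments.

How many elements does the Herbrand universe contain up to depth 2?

Let N_k count ground terms of depth at most k. Each non-constant term of depth ≤ k is some function symbol applied to depth-≤(k−1) arguments, giving N_k = 2 + N_{k-1} + N_{k-1}^2.
N_0 = 2
N_1 = 2 + 2 + 2^2 = 8
N_2 = 2 + 8 + 8^2 = 74

74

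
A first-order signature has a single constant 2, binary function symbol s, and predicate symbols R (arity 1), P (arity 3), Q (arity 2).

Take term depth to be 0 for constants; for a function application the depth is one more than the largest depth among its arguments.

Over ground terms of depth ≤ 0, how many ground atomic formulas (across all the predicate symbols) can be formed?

First count ground terms of depth ≤ 0.
Write N_k for the number of ground terms of depth ≤ k. A term of depth ≤ k is either a constant or a function symbol applied to arguments of depth ≤ k−1, so N_k = 1 + N_{k-1}^2.
N_0 = 1
Explicitly: 2.
So |H| = 1.
Ground atoms are formed by filling each argument slot of a predicate with a term from H, so an r-ary predicate gives |H|^r atoms:
  R: 1;  P: 1^3 = 1;  Q: 1^2 = 1
Total ground atoms: 1 + 1 + 1 = 3.

3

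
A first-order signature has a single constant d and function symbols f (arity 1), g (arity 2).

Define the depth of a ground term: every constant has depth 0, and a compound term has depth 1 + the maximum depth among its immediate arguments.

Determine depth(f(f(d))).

depth(f(d)) = 1 + depth(d) = 1 + 0 = 1
depth(f(f(d))) = 1 + depth(f(d)) = 1 + 1 = 2

2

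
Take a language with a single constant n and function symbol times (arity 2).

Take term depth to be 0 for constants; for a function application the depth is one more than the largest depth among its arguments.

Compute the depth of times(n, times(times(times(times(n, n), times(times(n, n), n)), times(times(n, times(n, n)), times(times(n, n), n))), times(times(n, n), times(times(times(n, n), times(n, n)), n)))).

6

depth(times(n, n)) = 1 + max(0, 0) = 1
depth(times(times(n, n), n)) = 1 + max(1, 0) = 2
depth(times(times(n, n), times(times(n, n), n))) = 1 + max(1, 2) = 3
depth(times(n, times(n, n))) = 1 + max(0, 1) = 2
depth(times(times(n, times(n, n)), times(times(n, n), n))) = 1 + max(2, 2) = 3
depth(times(times(times(n, n), times(times(n, n), n)), times(times(n, times(n, n)), times(times(n, n), n)))) = 1 + max(3, 3) = 4
depth(times(times(n, n), times(n, n))) = 1 + max(1, 1) = 2
depth(times(times(times(n, n), times(n, n)), n)) = 1 + max(2, 0) = 3
depth(times(times(n, n), times(times(times(n, n), times(n, n)), n))) = 1 + max(1, 3) = 4
depth(times(times(times(times(n, n), times(times(n, n), n)), times(times(n, times(n, n)), times(times(n, n), n))), times(times(n, n), times(times(times(n, n), times(n, n)), n)))) = 1 + max(4, 4) = 5
depth(times(n, times(times(times(times(n, n), times(times(n, n), n)), times(times(n, times(n, n)), times(times(n, n), n))), times(times(n, n), times(times(times(n, n), times(n, n)), n))))) = 1 + max(0, 5) = 6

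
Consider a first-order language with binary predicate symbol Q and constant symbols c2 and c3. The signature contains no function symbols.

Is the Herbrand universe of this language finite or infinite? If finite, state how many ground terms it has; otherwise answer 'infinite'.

2

There are no function symbols, so every ground term is one of the 2 constants.
The Herbrand universe is {c2, c3}, which is finite with 2 elements.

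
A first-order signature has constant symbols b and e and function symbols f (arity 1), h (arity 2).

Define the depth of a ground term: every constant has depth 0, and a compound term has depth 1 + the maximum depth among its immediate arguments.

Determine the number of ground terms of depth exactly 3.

5478

Count level by level. With function symbols f/1, h/2, the terms of depth ≤ k are the 2 constants together with each function applied to depth-≤(k−1) tuples, so N_k = 2 + N_{k-1} + N_{k-1}^2.
N_0 = 2
N_1 = 2 + 2 + 2^2 = 8
N_2 = 2 + 8 + 8^2 = 74
N_3 = 2 + 74 + 74^2 = 5552
Terms of depth exactly 3: N_3 − N_2 = 5552 − 74 = 5478.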